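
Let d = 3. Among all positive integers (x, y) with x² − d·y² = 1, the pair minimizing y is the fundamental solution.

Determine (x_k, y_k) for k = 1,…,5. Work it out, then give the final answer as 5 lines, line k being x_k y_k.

2 1
7 4
26 15
97 56
362 209

[1; 1,2] for √3; ℓ=2 ⇒ convergent index 1
a_0=1:  p_0=1·1+0=1,  q_0=1·0+1=1
a_1=1:  p_1=1·1+1=2,  q_1=1·1+0=1
fundamental: x₁=2, y₁=1  (since 4 − 3·1 = 1)
n=2: (2,1)∘(2,1) = (2·2+3·1·1, 2·1+1·2) = (7,4)
n=3: (7,4)∘(2,1) = (2·7+3·1·4, 2·4+1·7) = (26,15)
n=4: (26,15)∘(2,1) = (2·26+3·1·15, 2·15+1·26) = (97,56)
n=5: (97,56)∘(2,1) = (2·97+3·1·56, 2·56+1·97) = (362,209)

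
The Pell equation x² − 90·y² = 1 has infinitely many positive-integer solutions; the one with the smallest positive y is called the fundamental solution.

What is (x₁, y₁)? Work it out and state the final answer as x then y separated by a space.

d=90: √d = [9; 2,18] (ℓ=2, even), read p_1/q_1
k=0  a_k=9  p_k/q_k = 9/1
k=1  a_k=2  p_k/q_k = 19/2
→ (19, 2).  Check: 19²=361, 90·2²=360, difference 1.

19 2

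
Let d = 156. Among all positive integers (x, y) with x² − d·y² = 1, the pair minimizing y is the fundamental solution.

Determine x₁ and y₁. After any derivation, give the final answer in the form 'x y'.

25 2

√156 → a₀=12, period (2,24); ℓ=2 even so k=1
k=0  a_k=12  p_k/q_k = 12/1
k=1  a_k=2  p_k/q_k = 25/2
fundamental: x₁=25, y₁=2  (since 625 − 156·4 = 1)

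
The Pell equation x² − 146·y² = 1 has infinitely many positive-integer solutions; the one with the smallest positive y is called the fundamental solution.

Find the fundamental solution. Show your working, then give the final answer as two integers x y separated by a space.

d=146: √d = [12; 12,24] (ℓ=2, even), read p_1/q_1
a_0=12:  p_0=12·1+0=12,  q_0=12·0+1=1
a_1=12:  p_1=12·12+1=145,  q_1=12·1+0=12
→ (145, 12).  Check: 145²=21025, 146·12²=21024, difference 1.

145 12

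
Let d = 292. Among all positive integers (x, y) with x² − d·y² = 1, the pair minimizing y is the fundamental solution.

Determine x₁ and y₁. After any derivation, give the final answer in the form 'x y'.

√292 → a₀=17, period (11,2,1,3,8,3,1,2,11,34); ℓ=10 even so k=9
k=0  a_k=17  p_k/q_k = 17/1
…
k=2  a_k=2  p_k/q_k = 393/23
…
k=7  a_k=1  p_k/q_k = 72812/4261
k=8  a_k=2  p_k/q_k = 200767/11749
k=9  a_k=11  p_k/q_k = 2281249/133500
(x₁, y₁) = (2281249, 133500);  2281249² − 292·133500² = 1 ✓

2281249 133500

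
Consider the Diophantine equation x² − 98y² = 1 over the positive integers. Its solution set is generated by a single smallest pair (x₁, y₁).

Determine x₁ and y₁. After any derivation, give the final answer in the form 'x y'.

√98 = [9; 1,8,1,18, …], period ℓ=4 (even) → k=3
k=0  a_k=9  p_k/q_k = 9/1
…
k=2  a_k=8  p_k/q_k = 89/9
k=3  a_k=1  p_k/q_k = 99/10
fundamental: x₁=99, y₁=10  (since 9801 − 98·100 = 1)

99 10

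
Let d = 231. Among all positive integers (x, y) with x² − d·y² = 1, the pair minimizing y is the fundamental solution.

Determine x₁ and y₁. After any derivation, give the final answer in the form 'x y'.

d=231: √d = [15; 5,30] (ℓ=2, even), read p_1/q_1
k=0  a_k=15  p_k/q_k = 15/1
k=1  a_k=5  p_k/q_k = 76/5
→ (76, 5).  Check: 76²=5776, 231·5²=5775, difference 1.

76 5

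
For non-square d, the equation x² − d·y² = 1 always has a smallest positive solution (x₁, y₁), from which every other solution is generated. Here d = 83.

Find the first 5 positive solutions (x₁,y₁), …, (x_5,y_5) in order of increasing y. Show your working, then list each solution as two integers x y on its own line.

82 9
13447 1476
2205226 242055
361643617 39695544
59307347962 6509827161

√83 = [9; 9,18, …], period ℓ=2 (even) → k=1
k=0  a_k=9  p_k/q_k = 9/1
k=1  a_k=9  p_k/q_k = 82/9
(x₁, y₁) = (82, 9);  82² − 83·9² = 1 ✓
(82+9√83)^2 = 13447 + 1476√83
(82+9√83)^3 = 2205226 + 242055√83
(82+9√83)^4 = 361643617 + 39695544√83
(82+9√83)^5 = 59307347962 + 6509827161√83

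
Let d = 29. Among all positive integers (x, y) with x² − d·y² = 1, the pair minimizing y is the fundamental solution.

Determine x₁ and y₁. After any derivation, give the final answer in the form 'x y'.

9801 1820

d=29: √d = [5; 2,1,1,2,10] (ℓ=5, odd), read p_9/q_9
a_0=5:  p_0=5·1+0=5,  q_0=5·0+1=1
a_1=2:  p_1=2·5+1=11,  q_1=2·1+0=2
…
a_4=2:  p_4=2·27+16=70,  q_4=2·5+3=13
a_5=10:  p_5=10·70+27=727,  q_5=10·13+5=135
a_6=2:  p_6=2·727+70=1524,  q_6=2·135+13=283
a_7=1:  p_7=1·1524+727=2251,  q_7=1·283+135=418
a_8=1:  p_8=1·2251+1524=3775,  q_8=1·418+283=701
a_9=2:  p_9=2·3775+2251=9801,  q_9=2·701+418=1820
fundamental: x₁=9801, y₁=1820  (since 96059601 − 29·3312400 = 1)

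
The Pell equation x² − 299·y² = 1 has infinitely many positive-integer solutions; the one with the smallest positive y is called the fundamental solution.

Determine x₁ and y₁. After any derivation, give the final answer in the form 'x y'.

415 24

√299 = [17; 3,2,3,34, …], period ℓ=4 (even) → k=3
a_0=17:  p_0=17·1+0=17,  q_0=17·0+1=1
…
a_2=2:  p_2=2·52+17=121,  q_2=2·3+1=7
a_3=3:  p_3=3·121+52=415,  q_3=3·7+3=24
→ (415, 24).  Check: 415²=172225, 299·24²=172224, difference 1.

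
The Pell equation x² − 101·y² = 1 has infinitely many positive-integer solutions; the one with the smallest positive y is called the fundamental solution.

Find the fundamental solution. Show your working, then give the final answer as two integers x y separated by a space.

201 20

√101 = [10; 20, …], period ℓ=1 (odd) → k=1
k=0  a_k=10  p_k/q_k = 10/1
k=1  a_k=20  p_k/q_k = 201/20
(x₁, y₁) = (201, 20);  201² − 101·20² = 1 ✓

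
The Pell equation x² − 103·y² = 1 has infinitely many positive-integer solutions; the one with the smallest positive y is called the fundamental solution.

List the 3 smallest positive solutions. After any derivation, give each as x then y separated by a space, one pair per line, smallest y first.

227528 22419
103537981567 10201900464
47115579739725224 4642436017523565

√103 = [10; 6,1,2,1,1,9,1,1,2,1,6,20, …], period ℓ=12 (even) → k=11
k=0  a_k=10  p_k/q_k = 10/1
k=1  a_k=6  p_k/q_k = 61/6
k=2  a_k=1  p_k/q_k = 71/7
…
k=10  a_k=1  p_k/q_k = 33877/3338
k=11  a_k=6  p_k/q_k = 227528/22419
→ (227528, 22419).  Check: 227528²=51768990784, 103·22419²=51768990783, difference 1.
(x_2, y_2) = (227528·227528 + 103·22419·22419, 227528·22419 + 22419·227528) = (103537981567, 10201900464)
(x_3, y_3) = (227528·103537981567 + 103·22419·10201900464, 227528·10201900464 + 22419·103537981567) = (47115579739725224, 4642436017523565)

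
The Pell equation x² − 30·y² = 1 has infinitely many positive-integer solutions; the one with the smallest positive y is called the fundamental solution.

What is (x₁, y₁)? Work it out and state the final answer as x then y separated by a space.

11 2

√30 → a₀=5, period (2,10); ℓ=2 even so k=1
step 0: (5, 1)  from 5·(1,0) + (0,1)
step 1: (11, 2)  from 2·(5,1) + (1,0)
(x₁, y₁) = (11, 2);  11² − 30·2² = 1 ✓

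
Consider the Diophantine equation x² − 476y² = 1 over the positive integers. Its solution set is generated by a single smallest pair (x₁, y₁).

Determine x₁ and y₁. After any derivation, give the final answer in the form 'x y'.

28799 1320

[21; 1,4,2,10,2,4,1,42] for √476; ℓ=8 ⇒ convergent index 7
a_0=21:  p_0=21·1+0=21,  q_0=21·0+1=1
a_1=1:  p_1=1·21+1=22,  q_1=1·1+0=1
a_2=4:  p_2=4·22+21=109,  q_2=4·1+1=5
a_3=2:  p_3=2·109+22=240,  q_3=2·5+1=11
a_4=10:  p_4=10·240+109=2509,  q_4=10·11+5=115
a_5=2:  p_5=2·2509+240=5258,  q_5=2·115+11=241
a_6=4:  p_6=4·5258+2509=23541,  q_6=4·241+115=1079
a_7=1:  p_7=1·23541+5258=28799,  q_7=1·1079+241=1320
→ (28799, 1320).  Check: 28799²=829382401, 476·1320²=829382400, difference 1.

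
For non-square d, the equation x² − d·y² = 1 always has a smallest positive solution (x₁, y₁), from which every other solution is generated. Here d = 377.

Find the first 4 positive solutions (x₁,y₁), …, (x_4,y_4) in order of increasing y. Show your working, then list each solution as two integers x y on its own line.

233 12
108577 5592
50596649 2605860
23577929857 1214325168

√377 = [19; 2,2,2,38, …], period ℓ=4 (even) → k=3
a_0=19:  p_0=19·1+0=19,  q_0=19·0+1=1
…
a_2=2:  p_2=2·39+19=97,  q_2=2·2+1=5
a_3=2:  p_3=2·97+39=233,  q_3=2·5+2=12
fundamental: x₁=233, y₁=12  (since 54289 − 377·144 = 1)
(x_2, y_2) = (233·233 + 377·12·12, 233·12 + 12·233) = (108577, 5592)
(x_3, y_3) = (233·108577 + 377·12·5592, 233·5592 + 12·108577) = (50596649, 2605860)
(x_4, y_4) = (233·50596649 + 377·12·2605860, 233·2605860 + 12·50596649) = (23577929857, 1214325168)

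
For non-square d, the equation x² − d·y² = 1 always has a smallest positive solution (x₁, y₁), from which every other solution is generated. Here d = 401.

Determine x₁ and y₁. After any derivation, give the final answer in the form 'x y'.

801 40

√401 → a₀=20, period (40); ℓ=1 odd so k=1
a_0=20:  p_0=20·1+0=20,  q_0=20·0+1=1
a_1=40:  p_1=40·20+1=801,  q_1=40·1+0=40
→ (801, 40).  Check: 801²=641601, 401·40²=641600, difference 1.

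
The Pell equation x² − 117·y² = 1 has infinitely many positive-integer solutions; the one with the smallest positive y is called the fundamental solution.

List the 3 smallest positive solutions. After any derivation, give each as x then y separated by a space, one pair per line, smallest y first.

[10; 1,4,2,4,1,20] for √117; ℓ=6 ⇒ convergent index 5
i=0: a=10 ⇒ p=10, q=1
i=1: a=1 ⇒ p=11, q=1
…
i=3: a=2 ⇒ p=119, q=11
i=4: a=4 ⇒ p=530, q=49
i=5: a=1 ⇒ p=649, q=60
fundamental: x₁=649, y₁=60  (since 421201 − 117·3600 = 1)
k=2:  x_2 = 649·649+117·60·60 = 842401,  y_2 = 649·60+60·649 = 77880
k=3:  x_3 = 649·842401+117·60·77880 = 1093435849,  y_3 = 649·77880+60·842401 = 101088180

649 60
842401 77880
1093435849 101088180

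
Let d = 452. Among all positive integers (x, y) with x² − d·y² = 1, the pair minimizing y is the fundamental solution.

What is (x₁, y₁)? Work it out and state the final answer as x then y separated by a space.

1204353 56648

√452 = [21; 3,1,5,3,10,3,5,1,3,42, …], period ℓ=10 (even) → k=9
i=0: a=21 ⇒ p=21, q=1
i=1: a=3 ⇒ p=64, q=3
i=2: a=1 ⇒ p=85, q=4
i=3: a=5 ⇒ p=489, q=23
i=4: a=3 ⇒ p=1552, q=73
i=5: a=10 ⇒ p=16009, q=753
…
i=7: a=5 ⇒ p=263904, q=12413
i=8: a=1 ⇒ p=313483, q=14745
i=9: a=3 ⇒ p=1204353, q=56648
(x₁, y₁) = (1204353, 56648);  1204353² − 452·56648² = 1 ✓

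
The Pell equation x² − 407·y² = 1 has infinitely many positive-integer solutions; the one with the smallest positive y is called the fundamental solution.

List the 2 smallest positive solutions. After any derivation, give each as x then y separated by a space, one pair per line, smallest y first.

d=407: √d = [20; 5,1,2,1,5,40] (ℓ=6, even), read p_5/q_5
step 0: (20, 1)  from 20·(1,0) + (0,1)
step 1: (101, 5)  from 5·(20,1) + (1,0)
…
step 4: (464, 23)  from 1·(343,17) + (121,6)
step 5: (2663, 132)  from 5·(464,23) + (343,17)
(x₁, y₁) = (2663, 132);  2663² − 407·132² = 1 ✓
n=2: (2663,132)∘(2663,132) = (2663·2663+407·132·132, 2663·132+132·2663) = (14183137,703032)

2663 132
14183137 703032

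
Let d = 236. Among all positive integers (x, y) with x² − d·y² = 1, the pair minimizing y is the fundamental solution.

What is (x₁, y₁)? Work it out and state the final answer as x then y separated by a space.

√236 = [15; 2,1,3,5,1,6,1,5,3,1,2,30, …], period ℓ=12 (even) → k=11
a_0=15:  p_0=15·1+0=15,  q_0=15·0+1=1
…
a_6=6:  p_6=6·1060+891=7251,  q_6=6·69+58=472
a_7=1:  p_7=1·7251+1060=8311,  q_7=1·472+69=541
a_8=5:  p_8=5·8311+7251=48806,  q_8=5·541+472=3177
a_9=3:  p_9=3·48806+8311=154729,  q_9=3·3177+541=10072
a_10=1:  p_10=1·154729+48806=203535,  q_10=1·10072+3177=13249
a_11=2:  p_11=2·203535+154729=561799,  q_11=2·13249+10072=36570
fundamental: x₁=561799, y₁=36570  (since 315618116401 − 236·1337364900 = 1)

561799 36570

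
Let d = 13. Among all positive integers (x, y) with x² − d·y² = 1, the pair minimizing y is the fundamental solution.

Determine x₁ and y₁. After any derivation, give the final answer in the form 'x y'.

649 180

d=13: √d = [3; 1,1,1,1,6] (ℓ=5, odd), read p_9/q_9
a_0=3:  p_0=3·1+0=3,  q_0=3·0+1=1
a_1=1:  p_1=1·3+1=4,  q_1=1·1+0=1
a_2=1:  p_2=1·4+3=7,  q_2=1·1+1=2
…
a_4=1:  p_4=1·11+7=18,  q_4=1·3+2=5
a_5=6:  p_5=6·18+11=119,  q_5=6·5+3=33
a_6=1:  p_6=1·119+18=137,  q_6=1·33+5=38
a_7=1:  p_7=1·137+119=256,  q_7=1·38+33=71
a_8=1:  p_8=1·256+137=393,  q_8=1·71+38=109
a_9=1:  p_9=1·393+256=649,  q_9=1·109+71=180
fundamental: x₁=649, y₁=180  (since 421201 − 13·32400 = 1)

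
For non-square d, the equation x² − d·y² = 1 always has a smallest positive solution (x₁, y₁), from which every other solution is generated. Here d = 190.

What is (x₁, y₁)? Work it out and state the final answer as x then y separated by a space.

52021 3774

[13; 1,3,1,1,1,…,3,1,26] for √190; ℓ=14 ⇒ convergent index 13
k=0  a_k=13  p_k/q_k = 13/1
k=1  a_k=1  p_k/q_k = 14/1
k=2  a_k=3  p_k/q_k = 55/4
…
k=4  a_k=1  p_k/q_k = 124/9
k=5  a_k=1  p_k/q_k = 193/14
…
k=8  a_k=2  p_k/q_k = 2936/213
…
k=11  a_k=1  p_k/q_k = 11234/815
k=12  a_k=3  p_k/q_k = 40787/2959
k=13  a_k=1  p_k/q_k = 52021/3774
→ (52021, 3774).  Check: 52021²=2706184441, 190·3774²=2706184440, difference 1.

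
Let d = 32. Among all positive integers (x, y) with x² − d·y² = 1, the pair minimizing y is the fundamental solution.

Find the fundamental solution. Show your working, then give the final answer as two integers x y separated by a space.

[5; 1,1,1,10] for √32; ℓ=4 ⇒ convergent index 3
i=0: a=5 ⇒ p=5, q=1
i=1: a=1 ⇒ p=6, q=1
i=2: a=1 ⇒ p=11, q=2
i=3: a=1 ⇒ p=17, q=3
→ (17, 3).  Check: 17²=289, 32·3²=288, difference 1.

17 3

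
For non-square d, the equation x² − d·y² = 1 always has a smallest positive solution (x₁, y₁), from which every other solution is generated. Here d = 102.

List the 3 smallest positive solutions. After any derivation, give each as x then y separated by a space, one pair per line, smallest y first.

101 10
20401 2020
4120901 408030

√102 = [10; 10,20, …], period ℓ=2 (even) → k=1
i=0: a=10 ⇒ p=10, q=1
i=1: a=10 ⇒ p=101, q=10
fundamental: x₁=101, y₁=10  (since 10201 − 102·100 = 1)
(101+10√102)^2 = 20401 + 2020√102
(101+10√102)^3 = 4120901 + 408030√102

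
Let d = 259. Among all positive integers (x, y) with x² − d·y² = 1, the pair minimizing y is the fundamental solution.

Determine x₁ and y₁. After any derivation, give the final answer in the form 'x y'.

√259 → a₀=16, period (10,1,2,3,4,3,2,1,10,32); ℓ=10 even so k=9
step 0: (16, 1)  from 16·(1,0) + (0,1)
…
step 2: (177, 11)  from 1·(161,10) + (16,1)
step 3: (515, 32)  from 2·(177,11) + (161,10)
step 4: (1722, 107)  from 3·(515,32) + (177,11)
…
step 6: (23931, 1487)  from 3·(7403,460) + (1722,107)
…
step 8: (79196, 4921)  from 1·(55265,3434) + (23931,1487)
step 9: (847225, 52644)  from 10·(79196,4921) + (55265,3434)
(x₁, y₁) = (847225, 52644);  847225² − 259·52644² = 1 ✓

847225 52644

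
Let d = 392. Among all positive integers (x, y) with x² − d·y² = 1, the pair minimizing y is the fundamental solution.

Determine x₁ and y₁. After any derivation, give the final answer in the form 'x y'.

[19; 1,3,1,38] for √392; ℓ=4 ⇒ convergent index 3
a_0=19:  p_0=19·1+0=19,  q_0=19·0+1=1
…
a_2=3:  p_2=3·20+19=79,  q_2=3·1+1=4
a_3=1:  p_3=1·79+20=99,  q_3=1·4+1=5
fundamental: x₁=99, y₁=5  (since 9801 − 392·25 = 1)

99 5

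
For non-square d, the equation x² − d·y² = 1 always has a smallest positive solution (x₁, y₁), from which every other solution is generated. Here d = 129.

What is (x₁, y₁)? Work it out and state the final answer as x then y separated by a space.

16855 1484

[11; 2,1,3,1,6,1,3,1,2,22] for √129; ℓ=10 ⇒ convergent index 9
i=0: a=11 ⇒ p=11, q=1
…
i=2: a=1 ⇒ p=34, q=3
…
i=5: a=6 ⇒ p=1079, q=95
i=6: a=1 ⇒ p=1238, q=109
…
i=8: a=1 ⇒ p=6031, q=531
i=9: a=2 ⇒ p=16855, q=1484
→ (16855, 1484).  Check: 16855²=284091025, 129·1484²=284091024, difference 1.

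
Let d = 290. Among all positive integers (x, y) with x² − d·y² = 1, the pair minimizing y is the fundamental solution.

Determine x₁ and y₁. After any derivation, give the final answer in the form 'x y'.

d=290: √d = [17; 34] (ℓ=1, odd), read p_1/q_1
i=0: a=17 ⇒ p=17, q=1
i=1: a=34 ⇒ p=579, q=34
(x₁, y₁) = (579, 34);  579² − 290·34² = 1 ✓

579 34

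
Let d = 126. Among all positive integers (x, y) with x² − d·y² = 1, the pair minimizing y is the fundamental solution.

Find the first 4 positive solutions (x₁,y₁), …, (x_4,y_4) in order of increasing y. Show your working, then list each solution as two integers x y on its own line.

449 40
403201 35920
362074049 32256120
325142092801 28965959840

√126 → a₀=11, period (4,2,4,22); ℓ=4 even so k=3
k=0  a_k=11  p_k/q_k = 11/1
k=1  a_k=4  p_k/q_k = 45/4
k=2  a_k=2  p_k/q_k = 101/9
k=3  a_k=4  p_k/q_k = 449/40
fundamental: x₁=449, y₁=40  (since 201601 − 126·1600 = 1)
(x_2, y_2) = (449·449 + 126·40·40, 449·40 + 40·449) = (403201, 35920)
(x_3, y_3) = (449·403201 + 126·40·35920, 449·35920 + 40·403201) = (362074049, 32256120)
(x_4, y_4) = (449·362074049 + 126·40·32256120, 449·32256120 + 40·362074049) = (325142092801, 28965959840)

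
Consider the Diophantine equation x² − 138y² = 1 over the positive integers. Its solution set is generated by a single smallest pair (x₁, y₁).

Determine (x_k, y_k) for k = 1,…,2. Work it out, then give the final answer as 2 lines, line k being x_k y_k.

√138 = [11; 1,2,1,22, …], period ℓ=4 (even) → k=3
i=0: a=11 ⇒ p=11, q=1
…
i=2: a=2 ⇒ p=35, q=3
i=3: a=1 ⇒ p=47, q=4
(x₁, y₁) = (47, 4);  47² − 138·4² = 1 ✓
(47+4√138)^2 = 4417 + 376√138

47 4
4417 376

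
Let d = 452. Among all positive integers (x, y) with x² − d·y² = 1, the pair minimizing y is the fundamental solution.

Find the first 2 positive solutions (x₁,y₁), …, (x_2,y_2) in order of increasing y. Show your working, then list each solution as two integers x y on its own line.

√452 = [21; 3,1,5,3,10,3,5,1,3,42, …], period ℓ=10 (even) → k=9
k=0  a_k=21  p_k/q_k = 21/1
…
k=2  a_k=1  p_k/q_k = 85/4
k=3  a_k=5  p_k/q_k = 489/23
k=4  a_k=3  p_k/q_k = 1552/73
k=5  a_k=10  p_k/q_k = 16009/753
…
k=7  a_k=5  p_k/q_k = 263904/12413
k=8  a_k=1  p_k/q_k = 313483/14745
k=9  a_k=3  p_k/q_k = 1204353/56648
→ (1204353, 56648).  Check: 1204353²=1450466148609, 452·56648²=1450466148608, difference 1.
(1204353+56648√452)^2 = 2900932297217 + 136448377488√452

1204353 56648
2900932297217 136448377488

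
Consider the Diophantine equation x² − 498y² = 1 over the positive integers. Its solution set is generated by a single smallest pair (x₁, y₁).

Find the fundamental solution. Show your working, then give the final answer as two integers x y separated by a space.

√498 → a₀=22, period (3,6,22,6,3,44); ℓ=6 even so k=5
k=0  a_k=22  p_k/q_k = 22/1
…
k=2  a_k=6  p_k/q_k = 424/19
k=3  a_k=22  p_k/q_k = 9395/421
k=4  a_k=6  p_k/q_k = 56794/2545
k=5  a_k=3  p_k/q_k = 179777/8056
→ (179777, 8056).  Check: 179777²=32319769729, 498·8056²=32319769728, difference 1.

179777 8056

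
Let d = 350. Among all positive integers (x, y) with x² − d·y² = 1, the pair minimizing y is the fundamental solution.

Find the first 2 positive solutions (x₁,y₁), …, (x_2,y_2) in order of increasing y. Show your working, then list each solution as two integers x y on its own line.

449 24
403201 21552

√350 = [18; 1,2,2,2,1,36, …], period ℓ=6 (even) → k=5
a_0=18:  p_0=18·1+0=18,  q_0=18·0+1=1
…
a_2=2:  p_2=2·19+18=56,  q_2=2·1+1=3
a_3=2:  p_3=2·56+19=131,  q_3=2·3+1=7
a_4=2:  p_4=2·131+56=318,  q_4=2·7+3=17
a_5=1:  p_5=1·318+131=449,  q_5=1·17+7=24
(x₁, y₁) = (449, 24);  449² − 350·24² = 1 ✓
(x_2, y_2) = (449·449 + 350·24·24, 449·24 + 24·449) = (403201, 21552)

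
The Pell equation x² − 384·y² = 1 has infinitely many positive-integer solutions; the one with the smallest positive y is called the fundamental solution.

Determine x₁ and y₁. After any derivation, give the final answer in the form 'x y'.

4801 245

√384 → a₀=19, period (1,1,2,9,2,1,1,38); ℓ=8 even so k=7
step 0: (19, 1)  from 19·(1,0) + (0,1)
…
step 2: (39, 2)  from 1·(20,1) + (19,1)
…
step 4: (921, 47)  from 9·(98,5) + (39,2)
…
step 6: (2861, 146)  from 1·(1940,99) + (921,47)
step 7: (4801, 245)  from 1·(2861,146) + (1940,99)
fundamental: x₁=4801, y₁=245  (since 23049601 − 384·60025 = 1)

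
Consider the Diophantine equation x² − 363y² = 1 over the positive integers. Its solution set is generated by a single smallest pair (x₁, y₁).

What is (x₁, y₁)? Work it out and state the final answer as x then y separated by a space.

362 19

[19; 19,38] for √363; ℓ=2 ⇒ convergent index 1
i=0: a=19 ⇒ p=19, q=1
i=1: a=19 ⇒ p=362, q=19
(x₁, y₁) = (362, 19);  362² − 363·19² = 1 ✓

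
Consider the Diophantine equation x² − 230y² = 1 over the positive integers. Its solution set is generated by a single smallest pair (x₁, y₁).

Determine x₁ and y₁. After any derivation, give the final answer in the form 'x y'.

91 6

√230 = [15; 6,30, …], period ℓ=2 (even) → k=1
k=0  a_k=15  p_k/q_k = 15/1
k=1  a_k=6  p_k/q_k = 91/6
→ (91, 6).  Check: 91²=8281, 230·6²=8280, difference 1.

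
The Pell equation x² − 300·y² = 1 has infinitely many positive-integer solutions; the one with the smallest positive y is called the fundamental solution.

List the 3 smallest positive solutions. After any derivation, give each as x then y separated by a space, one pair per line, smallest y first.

1351 78
3650401 210756
9863382151 569462634

√300 → a₀=17, period (3,8,3,34); ℓ=4 even so k=3
step 0: (17, 1)  from 17·(1,0) + (0,1)
step 1: (52, 3)  from 3·(17,1) + (1,0)
step 2: (433, 25)  from 8·(52,3) + (17,1)
step 3: (1351, 78)  from 3·(433,25) + (52,3)
(x₁, y₁) = (1351, 78);  1351² − 300·78² = 1 ✓
n=2: (1351,78)∘(1351,78) = (1351·1351+300·78·78, 1351·78+78·1351) = (3650401,210756)
n=3: (3650401,210756)∘(1351,78) = (1351·3650401+300·78·210756, 1351·210756+78·3650401) = (9863382151,569462634)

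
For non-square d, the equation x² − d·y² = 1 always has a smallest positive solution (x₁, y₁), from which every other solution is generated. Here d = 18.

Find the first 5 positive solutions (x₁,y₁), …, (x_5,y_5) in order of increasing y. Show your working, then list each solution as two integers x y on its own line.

d=18: √d = [4; 4,8] (ℓ=2, even), read p_1/q_1
k=0  a_k=4  p_k/q_k = 4/1
k=1  a_k=4  p_k/q_k = 17/4
→ (17, 4).  Check: 17²=289, 18·4²=288, difference 1.
n=2: (17,4)∘(17,4) = (17·17+18·4·4, 17·4+4·17) = (577,136)
n=3: (577,136)∘(17,4) = (17·577+18·4·136, 17·136+4·577) = (19601,4620)
n=4: (19601,4620)∘(17,4) = (17·19601+18·4·4620, 17·4620+4·19601) = (665857,156944)
n=5: (665857,156944)∘(17,4) = (17·665857+18·4·156944, 17·156944+4·665857) = (22619537,5331476)

17 4
577 136
19601 4620
665857 156944
22619537 5331476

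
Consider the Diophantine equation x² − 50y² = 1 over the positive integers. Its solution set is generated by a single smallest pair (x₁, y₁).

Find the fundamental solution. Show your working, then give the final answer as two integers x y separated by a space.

[7; 14] for √50; ℓ=1 ⇒ convergent index 1
a_0=7:  p_0=7·1+0=7,  q_0=7·0+1=1
a_1=14:  p_1=14·7+1=99,  q_1=14·1+0=14
fundamental: x₁=99, y₁=14  (since 9801 − 50·196 = 1)

99 14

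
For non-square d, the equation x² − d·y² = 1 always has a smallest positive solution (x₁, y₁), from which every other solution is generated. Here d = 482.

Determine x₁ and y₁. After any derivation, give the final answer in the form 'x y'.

√482 → a₀=21, period (1,20,1,42); ℓ=4 even so k=3
i=0: a=21 ⇒ p=21, q=1
…
i=2: a=20 ⇒ p=461, q=21
i=3: a=1 ⇒ p=483, q=22
fundamental: x₁=483, y₁=22  (since 233289 − 482·484 = 1)

483 22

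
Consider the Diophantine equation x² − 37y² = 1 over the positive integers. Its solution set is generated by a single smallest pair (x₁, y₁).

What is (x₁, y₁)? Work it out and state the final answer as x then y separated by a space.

√37 = [6; 12, …], period ℓ=1 (odd) → k=1
i=0: a=6 ⇒ p=6, q=1
i=1: a=12 ⇒ p=73, q=12
fundamental: x₁=73, y₁=12  (since 5329 − 37·144 = 1)

73 12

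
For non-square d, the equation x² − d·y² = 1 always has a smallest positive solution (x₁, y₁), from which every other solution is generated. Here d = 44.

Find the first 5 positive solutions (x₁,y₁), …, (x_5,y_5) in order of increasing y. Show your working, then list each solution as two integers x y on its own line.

√44 → a₀=6, period (1,1,1,2,1,1,1,12); ℓ=8 even so k=7
step 0: (6, 1)  from 6·(1,0) + (0,1)
…
step 3: (20, 3)  from 1·(13,2) + (7,1)
…
step 5: (73, 11)  from 1·(53,8) + (20,3)
step 6: (126, 19)  from 1·(73,11) + (53,8)
step 7: (199, 30)  from 1·(126,19) + (73,11)
fundamental: x₁=199, y₁=30  (since 39601 − 44·900 = 1)
(199+30√44)^2 = 79201 + 11940√44
(199+30√44)^3 = 31521799 + 4752090√44
(199+30√44)^4 = 12545596801 + 1891319880√44
(199+30√44)^5 = 4993116004999 + 752740560150√44

199 30
79201 11940
31521799 4752090
12545596801 1891319880
4993116004999 752740560150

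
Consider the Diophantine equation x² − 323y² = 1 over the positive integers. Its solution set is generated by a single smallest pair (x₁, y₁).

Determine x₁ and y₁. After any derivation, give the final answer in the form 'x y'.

18 1

√323 → a₀=17, period (1,34); ℓ=2 even so k=1
i=0: a=17 ⇒ p=17, q=1
i=1: a=1 ⇒ p=18, q=1
fundamental: x₁=18, y₁=1  (since 324 − 323·1 = 1)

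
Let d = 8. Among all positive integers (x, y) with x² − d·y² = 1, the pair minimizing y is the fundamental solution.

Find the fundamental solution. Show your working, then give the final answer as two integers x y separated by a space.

√8 → a₀=2, period (1,4); ℓ=2 even so k=1
k=0  a_k=2  p_k/q_k = 2/1
k=1  a_k=1  p_k/q_k = 3/1
fundamental: x₁=3, y₁=1  (since 9 − 8·1 = 1)

3 1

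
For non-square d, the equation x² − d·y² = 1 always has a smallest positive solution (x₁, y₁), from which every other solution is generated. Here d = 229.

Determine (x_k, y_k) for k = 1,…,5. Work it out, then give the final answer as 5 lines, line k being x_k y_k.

5848201 386460
68402909872801 4520191516920
800067931842043513801 52869977098885735380
9357916158133073035999171201 618388505879356792878585840
109453949267819191656474935990205001 7232920556944267680961578290412300

[15; 7,1,1,7,30] for √229; ℓ=5 ⇒ convergent index 9
a_0=15:  p_0=15·1+0=15,  q_0=15·0+1=1
…
a_3=1:  p_3=1·121+106=227,  q_3=1·8+7=15
…
a_7=1:  p_7=1·362399+51527=413926,  q_7=1·23948+3405=27353
a_8=1:  p_8=1·413926+362399=776325,  q_8=1·27353+23948=51301
a_9=7:  p_9=7·776325+413926=5848201,  q_9=7·51301+27353=386460
(x₁, y₁) = (5848201, 386460);  5848201² − 229·386460² = 1 ✓
(x_2, y_2) = (5848201·5848201 + 229·386460·386460, 5848201·386460 + 386460·5848201) = (68402909872801, 4520191516920)
(x_3, y_3) = (5848201·68402909872801 + 229·386460·4520191516920, 5848201·4520191516920 + 386460·68402909872801) = (800067931842043513801, 52869977098885735380)
(x_4, y_4) = (5848201·800067931842043513801 + 229·386460·52869977098885735380, 5848201·52869977098885735380 + 386460·800067931842043513801) = (9357916158133073035999171201, 618388505879356792878585840)
(x_5, y_5) = (5848201·9357916158133073035999171201 + 229·386460·618388505879356792878585840, 5848201·618388505879356792878585840 + 386460·9357916158133073035999171201) = (109453949267819191656474935990205001, 7232920556944267680961578290412300)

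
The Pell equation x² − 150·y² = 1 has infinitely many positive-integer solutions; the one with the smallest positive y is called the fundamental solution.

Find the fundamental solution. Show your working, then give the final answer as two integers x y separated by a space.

√150 → a₀=12, period (4,24); ℓ=2 even so k=1
i=0: a=12 ⇒ p=12, q=1
i=1: a=4 ⇒ p=49, q=4
(x₁, y₁) = (49, 4);  49² − 150·4² = 1 ✓

49 4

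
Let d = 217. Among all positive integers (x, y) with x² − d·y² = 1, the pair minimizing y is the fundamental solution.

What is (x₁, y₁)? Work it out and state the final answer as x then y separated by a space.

[14; 1,2,1,2,1,…,2,1,28] for √217; ℓ=16 ⇒ convergent index 15
step 0: (14, 1)  from 14·(1,0) + (0,1)
…
step 4: (162, 11)  from 2·(59,4) + (44,3)
…
step 8: (15055, 1022)  from 4·(3668,249) + (383,26)
…
step 10: (154218, 10469)  from 1·(139163,9447) + (15055,1022)
…
step 13: (1034361, 70217)  from 1·(740980,50301) + (293381,19916)
step 14: (2809702, 190735)  from 2·(1034361,70217) + (740980,50301)
step 15: (3844063, 260952)  from 1·(2809702,190735) + (1034361,70217)
fundamental: x₁=3844063, y₁=260952  (since 14776820347969 − 217·68095946304 = 1)

3844063 260952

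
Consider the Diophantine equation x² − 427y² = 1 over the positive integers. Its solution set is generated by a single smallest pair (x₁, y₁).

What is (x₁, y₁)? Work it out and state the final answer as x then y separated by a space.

62 3

√427 → a₀=20, period (1,1,1,40); ℓ=4 even so k=3
k=0  a_k=20  p_k/q_k = 20/1
…
k=2  a_k=1  p_k/q_k = 41/2
k=3  a_k=1  p_k/q_k = 62/3
(x₁, y₁) = (62, 3);  62² − 427·3² = 1 ✓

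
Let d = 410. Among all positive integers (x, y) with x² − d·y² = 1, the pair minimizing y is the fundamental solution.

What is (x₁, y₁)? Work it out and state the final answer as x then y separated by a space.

d=410: √d = [20; 4,40] (ℓ=2, even), read p_1/q_1
k=0  a_k=20  p_k/q_k = 20/1
k=1  a_k=4  p_k/q_k = 81/4
→ (81, 4).  Check: 81²=6561, 410·4²=6560, difference 1.

81 4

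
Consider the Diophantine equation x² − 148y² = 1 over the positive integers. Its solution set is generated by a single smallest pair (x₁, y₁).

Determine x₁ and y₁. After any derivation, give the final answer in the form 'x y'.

73 6

[12; 6,24] for √148; ℓ=2 ⇒ convergent index 1
step 0: (12, 1)  from 12·(1,0) + (0,1)
step 1: (73, 6)  from 6·(12,1) + (1,0)
→ (73, 6).  Check: 73²=5329, 148·6²=5328, difference 1.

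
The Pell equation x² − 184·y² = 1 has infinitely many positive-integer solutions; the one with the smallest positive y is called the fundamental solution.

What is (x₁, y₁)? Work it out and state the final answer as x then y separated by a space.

√184 = [13; 1,1,3,2,1,2,1,2,3,1,1,26, …], period ℓ=12 (even) → k=11
step 0: (13, 1)  from 13·(1,0) + (0,1)
step 1: (14, 1)  from 1·(13,1) + (1,0)
step 2: (27, 2)  from 1·(14,1) + (13,1)
step 3: (95, 7)  from 3·(27,2) + (14,1)
…
step 5: (312, 23)  from 1·(217,16) + (95,7)
step 6: (841, 62)  from 2·(312,23) + (217,16)
step 7: (1153, 85)  from 1·(841,62) + (312,23)
step 8: (3147, 232)  from 2·(1153,85) + (841,62)
step 9: (10594, 781)  from 3·(3147,232) + (1153,85)
step 10: (13741, 1013)  from 1·(10594,781) + (3147,232)
step 11: (24335, 1794)  from 1·(13741,1013) + (10594,781)
→ (24335, 1794).  Check: 24335²=592192225, 184·1794²=592192224, difference 1.

24335 1794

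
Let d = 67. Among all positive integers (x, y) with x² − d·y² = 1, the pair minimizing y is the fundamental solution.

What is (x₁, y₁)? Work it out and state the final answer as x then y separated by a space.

48842 5967

√67 = [8; 5,2,1,1,7,1,1,2,5,16, …], period ℓ=10 (even) → k=9
k=0  a_k=8  p_k/q_k = 8/1
…
k=2  a_k=2  p_k/q_k = 90/11
k=3  a_k=1  p_k/q_k = 131/16
…
k=5  a_k=7  p_k/q_k = 1678/205
…
k=8  a_k=2  p_k/q_k = 9053/1106
k=9  a_k=5  p_k/q_k = 48842/5967
fundamental: x₁=48842, y₁=5967  (since 2385540964 − 67·35605089 = 1)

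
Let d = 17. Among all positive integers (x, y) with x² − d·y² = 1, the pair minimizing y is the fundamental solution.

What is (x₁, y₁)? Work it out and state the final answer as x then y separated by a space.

33 8

[4; 8] for √17; ℓ=1 ⇒ convergent index 1
i=0: a=4 ⇒ p=4, q=1
i=1: a=8 ⇒ p=33, q=8
(x₁, y₁) = (33, 8);  33² − 17·8² = 1 ✓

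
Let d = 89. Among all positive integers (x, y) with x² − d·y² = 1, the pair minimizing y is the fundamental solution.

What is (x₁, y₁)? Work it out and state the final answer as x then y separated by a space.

500001 53000

√89 → a₀=9, period (2,3,3,2,18); ℓ=5 odd so k=9
step 0: (9, 1)  from 9·(1,0) + (0,1)
…
step 4: (500, 53)  from 2·(217,23) + (66,7)
…
step 8: (216991, 23001)  from 3·(66019,6998) + (18934,2007)
step 9: (500001, 53000)  from 2·(216991,23001) + (66019,6998)
fundamental: x₁=500001, y₁=53000  (since 250001000001 − 89·2809000000 = 1)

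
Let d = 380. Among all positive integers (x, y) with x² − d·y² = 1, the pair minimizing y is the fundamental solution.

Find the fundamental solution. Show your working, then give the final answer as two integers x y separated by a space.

39 2

[19; 2,38] for √380; ℓ=2 ⇒ convergent index 1
i=0: a=19 ⇒ p=19, q=1
i=1: a=2 ⇒ p=39, q=2
→ (39, 2).  Check: 39²=1521, 380·2²=1520, difference 1.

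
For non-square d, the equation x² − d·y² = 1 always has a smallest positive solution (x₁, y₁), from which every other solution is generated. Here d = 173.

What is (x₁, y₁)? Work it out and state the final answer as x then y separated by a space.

2499849 190060

√173 → a₀=13, period (6,1,1,6,26); ℓ=5 odd so k=9
i=0: a=13 ⇒ p=13, q=1
i=1: a=6 ⇒ p=79, q=6
…
i=3: a=1 ⇒ p=171, q=13
…
i=5: a=26 ⇒ p=29239, q=2223
i=6: a=6 ⇒ p=176552, q=13423
…
i=8: a=1 ⇒ p=382343, q=29069
i=9: a=6 ⇒ p=2499849, q=190060
(x₁, y₁) = (2499849, 190060);  2499849² − 173·190060² = 1 ✓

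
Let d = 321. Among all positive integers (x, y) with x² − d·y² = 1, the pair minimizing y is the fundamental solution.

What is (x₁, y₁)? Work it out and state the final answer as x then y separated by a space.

215 12

[17; 1,10,1,34] for √321; ℓ=4 ⇒ convergent index 3
a_0=17:  p_0=17·1+0=17,  q_0=17·0+1=1
…
a_2=10:  p_2=10·18+17=197,  q_2=10·1+1=11
a_3=1:  p_3=1·197+18=215,  q_3=1·11+1=12
fundamental: x₁=215, y₁=12  (since 46225 − 321·144 = 1)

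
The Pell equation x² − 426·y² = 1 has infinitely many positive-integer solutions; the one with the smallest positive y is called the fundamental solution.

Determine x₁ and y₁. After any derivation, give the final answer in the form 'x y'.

88751 4300

d=426: √d = [20; 1,1,1,3,2,6,2,3,1,1,1,40] (ℓ=12, even), read p_11/q_11
step 0: (20, 1)  from 20·(1,0) + (0,1)
…
step 2: (41, 2)  from 1·(21,1) + (20,1)
step 3: (62, 3)  from 1·(41,2) + (21,1)
…
step 5: (516, 25)  from 2·(227,11) + (62,3)
…
step 8: (24809, 1202)  from 3·(7162,347) + (3323,161)
…
step 10: (56780, 2751)  from 1·(31971,1549) + (24809,1202)
step 11: (88751, 4300)  from 1·(56780,2751) + (31971,1549)
fundamental: x₁=88751, y₁=4300  (since 7876740001 − 426·18490000 = 1)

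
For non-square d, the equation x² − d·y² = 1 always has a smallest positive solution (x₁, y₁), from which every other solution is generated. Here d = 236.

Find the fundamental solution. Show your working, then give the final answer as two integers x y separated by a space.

561799 36570

√236 → a₀=15, period (2,1,3,5,1,6,1,5,3,1,2,30); ℓ=12 even so k=11
step 0: (15, 1)  from 15·(1,0) + (0,1)
…
step 3: (169, 11)  from 3·(46,3) + (31,2)
step 4: (891, 58)  from 5·(169,11) + (46,3)
…
step 7: (8311, 541)  from 1·(7251,472) + (1060,69)
step 8: (48806, 3177)  from 5·(8311,541) + (7251,472)
step 9: (154729, 10072)  from 3·(48806,3177) + (8311,541)
step 10: (203535, 13249)  from 1·(154729,10072) + (48806,3177)
step 11: (561799, 36570)  from 2·(203535,13249) + (154729,10072)
fundamental: x₁=561799, y₁=36570  (since 315618116401 − 236·1337364900 = 1)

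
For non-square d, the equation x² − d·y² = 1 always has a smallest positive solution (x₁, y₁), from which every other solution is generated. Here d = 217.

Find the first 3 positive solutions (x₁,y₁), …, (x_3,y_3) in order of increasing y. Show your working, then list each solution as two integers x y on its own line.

√217 → a₀=14, period (1,2,1,2,1,…,2,1,28); ℓ=16 even so k=15
step 0: (14, 1)  from 14·(1,0) + (0,1)
step 1: (15, 1)  from 1·(14,1) + (1,0)
step 2: (44, 3)  from 2·(15,1) + (14,1)
step 3: (59, 4)  from 1·(44,3) + (15,1)
step 4: (162, 11)  from 2·(59,4) + (44,3)
step 5: (221, 15)  from 1·(162,11) + (59,4)
step 6: (383, 26)  from 1·(221,15) + (162,11)
step 7: (3668, 249)  from 9·(383,26) + (221,15)
step 8: (15055, 1022)  from 4·(3668,249) + (383,26)
step 9: (139163, 9447)  from 9·(15055,1022) + (3668,249)
…
step 11: (293381, 19916)  from 1·(154218,10469) + (139163,9447)
…
step 13: (1034361, 70217)  from 1·(740980,50301) + (293381,19916)
step 14: (2809702, 190735)  from 2·(1034361,70217) + (740980,50301)
step 15: (3844063, 260952)  from 1·(2809702,190735) + (1034361,70217)
→ (3844063, 260952).  Check: 3844063²=14776820347969, 217·260952²=14776820347968, difference 1.
(x_2, y_2) = (3844063·3844063 + 217·260952·260952, 3844063·260952 + 260952·3844063) = (29553640695937, 2006231855952)
(x_3, y_3) = (3844063·29553640695937 + 217·260952·2006231855952, 3844063·2006231855952 + 260952·29553640695937) = (227212113429087499999, 15424163293772565000)

3844063 260952
29553640695937 2006231855952
227212113429087499999 15424163293772565000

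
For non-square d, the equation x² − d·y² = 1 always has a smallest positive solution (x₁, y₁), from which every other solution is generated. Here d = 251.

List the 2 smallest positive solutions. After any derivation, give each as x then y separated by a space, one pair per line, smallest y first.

3674890 231957
27009633024199 1704832919460

√251 → a₀=15, period (1,5,2,1,2,…,5,1,30); ℓ=14 even so k=13
k=0  a_k=15  p_k/q_k = 15/1
k=1  a_k=1  p_k/q_k = 16/1
k=2  a_k=5  p_k/q_k = 95/6
…
k=4  a_k=1  p_k/q_k = 301/19
…
k=6  a_k=2  p_k/q_k = 1917/121
…
k=9  a_k=2  p_k/q_k = 151649/9572
k=10  a_k=1  p_k/q_k = 212692/13425
…
k=12  a_k=5  p_k/q_k = 3097857/195535
k=13  a_k=1  p_k/q_k = 3674890/231957
fundamental: x₁=3674890, y₁=231957  (since 13504816512100 − 251·53804049849 = 1)
k=2:  x_2 = 3674890·3674890+251·231957·231957 = 27009633024199,  y_2 = 3674890·231957+231957·3674890 = 1704832919460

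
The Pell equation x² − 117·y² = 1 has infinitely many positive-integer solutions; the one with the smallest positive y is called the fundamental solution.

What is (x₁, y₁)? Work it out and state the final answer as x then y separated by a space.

649 60

√117 = [10; 1,4,2,4,1,20, …], period ℓ=6 (even) → k=5
step 0: (10, 1)  from 10·(1,0) + (0,1)
…
step 4: (530, 49)  from 4·(119,11) + (54,5)
step 5: (649, 60)  from 1·(530,49) + (119,11)
fundamental: x₁=649, y₁=60  (since 421201 − 117·3600 = 1)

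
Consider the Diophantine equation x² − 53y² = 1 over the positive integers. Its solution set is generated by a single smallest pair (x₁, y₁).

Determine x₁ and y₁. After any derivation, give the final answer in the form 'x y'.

√53 = [7; 3,1,1,3,14, …], period ℓ=5 (odd) → k=9
step 0: (7, 1)  from 7·(1,0) + (0,1)
…
step 4: (182, 25)  from 3·(51,7) + (29,4)
…
step 6: (7979, 1096)  from 3·(2599,357) + (182,25)
step 7: (10578, 1453)  from 1·(7979,1096) + (2599,357)
step 8: (18557, 2549)  from 1·(10578,1453) + (7979,1096)
step 9: (66249, 9100)  from 3·(18557,2549) + (10578,1453)
→ (66249, 9100).  Check: 66249²=4388930001, 53·9100²=4388930000, difference 1.

66249 9100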